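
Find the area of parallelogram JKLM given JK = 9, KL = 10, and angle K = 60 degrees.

The area of a parallelogram equals the product of two adjacent sides times the sine of the included angle.
This is because the height equals 10 * sin(60°) = 5*sqrt(3).
Area = 9 * 5*sqrt(3) = 45*sqrt(3)

45*sqrt(3)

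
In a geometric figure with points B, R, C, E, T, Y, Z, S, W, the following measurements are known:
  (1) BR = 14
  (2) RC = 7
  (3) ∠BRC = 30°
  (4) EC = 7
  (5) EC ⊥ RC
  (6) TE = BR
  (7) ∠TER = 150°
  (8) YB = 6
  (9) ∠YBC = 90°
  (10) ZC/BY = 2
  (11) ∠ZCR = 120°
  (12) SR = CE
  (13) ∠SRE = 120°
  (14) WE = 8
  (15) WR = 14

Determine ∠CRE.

Step 1: By the law of cosines on triangle RCE: RE² = 7² + 7² − 2·7·7·cos(90°) = 98, so RE = 7·√2.
Step 2: By the inverse law of cosines on triangle CRE: cos(∠CRE) = (7² + (7·√2)² − 7²) / (2·7·7·√2) = 98/138.59 = 0.7071, so ∠CRE = 45°.

Therefore, the measure of angle ∠CRE = 45°.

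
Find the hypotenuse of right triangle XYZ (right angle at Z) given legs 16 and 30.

XY = sqrt(16^2 + 30^2) = sqrt(1156) = 34

34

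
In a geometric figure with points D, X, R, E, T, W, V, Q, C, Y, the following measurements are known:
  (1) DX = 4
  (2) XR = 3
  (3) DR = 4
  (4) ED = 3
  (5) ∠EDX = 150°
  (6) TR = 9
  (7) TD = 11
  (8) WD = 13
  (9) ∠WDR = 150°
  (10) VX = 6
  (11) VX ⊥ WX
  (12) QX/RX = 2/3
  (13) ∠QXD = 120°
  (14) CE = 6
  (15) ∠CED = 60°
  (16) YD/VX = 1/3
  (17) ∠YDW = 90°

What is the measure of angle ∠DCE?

Step 1: By the law of cosines on triangle CED: CD² = 6² + 3² − 2·6·3·cos(60°) = 27, so CD = 3·√3.
Step 2: By the inverse law of cosines on triangle DCE: cos(∠DCE) = ((3·√3)² + 6² − 3²) / (2·3·√3·6) = 54/62.35 = 0.866, so ∠DCE = 30°.

Therefore, the measure of angle ∠DCE = 30°.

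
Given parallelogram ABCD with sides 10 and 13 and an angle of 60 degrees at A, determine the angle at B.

Opposite sides of a parallelogram are parallel, so consecutive angles form co-interior angles on a transversal.
Co-interior angles sum to 180°, giving angle B = 180 - 60 = 120 degrees.

120 degrees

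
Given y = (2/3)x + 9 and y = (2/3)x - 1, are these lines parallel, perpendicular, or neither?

Slope of line 1: m1 = 2/3
Slope of line 2: m2 = 2/3
m1 = m2, so the lines are parallel.

Parallel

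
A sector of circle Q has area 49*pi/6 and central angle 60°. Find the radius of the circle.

Sector area A = πr² × θ/360, so r² = 360A / (πθ).
r² = 360 × 49*pi/6 / (π × 60)
r² = 49
r = 7

7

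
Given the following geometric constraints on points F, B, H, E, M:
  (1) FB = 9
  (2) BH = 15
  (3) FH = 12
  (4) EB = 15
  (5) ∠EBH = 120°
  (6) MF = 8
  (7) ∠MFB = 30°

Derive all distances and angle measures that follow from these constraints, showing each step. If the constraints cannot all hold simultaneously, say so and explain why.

The constraints are consistent.

Step 1: From BF = 9, FM = 8, and ∠BFM = 30°, by the law of cosines:
  BM² = BF² + FM² - 2·BF·FM·cos(30°) = 81 + 64 - 124.7 = 20.29
  BM ≈ 4.5

Step 2: From HB = 15, BE = 15, and ∠HBE = 120°, by the law of cosines:
  HE² = HB² + BE² - 2·HB·BE·cos(120°) = 225 + 225 + 225 = 675
  HE = 15·√3

Step 3: From FB = 9, FH = 12, BH = 15, by the inverse law of cosines:
  cos(∠BFH) = (FB² + FH² - BH²) / (2·FB·FH)
  ∠BFH = 90°

Step 4: From BF = 9, BH = 15, FH = 12, by the inverse law of cosines:
  cos(∠FBH) = (BF² + BH² - FH²) / (2·BF·BH)
  ∠FBH = 53.13°

Step 5: From HB = 15, HF = 12, BF = 9, by the inverse law of cosines:
  cos(∠BHF) = (HB² + HF² - BF²) / (2·HB·HF)
  ∠BHF = 36.87°

Step 6: From BF = 9, BM = 4.5, FM = 8, by the inverse law of cosines:
  cos(∠FBM) = (BF² + BM² - FM²) / (2·BF·BM)
  ∠FBM = 62.62°

Step 7: From HB = 15, HE = 15·√3, BE = 15, by the inverse law of cosines:
  cos(∠BHE) = (HB² + HE² - BE²) / (2·HB·HE)
  ∠BHE = 30°

Step 8: From EB = 15, EH = 15·√3, BH = 15, by the inverse law of cosines:
  cos(∠BEH) = (EB² + EH² - BH²) / (2·EB·EH)
  ∠BEH = 30°

Step 9: From MB = 4.5, MF = 8, BF = 9, by the inverse law of cosines:
  cos(∠BMF) = (MB² + MF² - BF²) / (2·MB·MF)
  ∠BMF = 87.38°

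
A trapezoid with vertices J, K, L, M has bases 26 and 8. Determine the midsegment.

midsegment = (26 + 8) / 2 = 34 / 2 = 17

17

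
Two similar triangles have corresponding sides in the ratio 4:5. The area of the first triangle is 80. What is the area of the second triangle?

The ratio of areas of similar triangles = (side ratio)^2.
Side ratio = 4:5, so area ratio = 16:25.
Area of the second triangle / Area of the first triangle = 25/16
Area of the second triangle = 80 * 25/16 = 125

125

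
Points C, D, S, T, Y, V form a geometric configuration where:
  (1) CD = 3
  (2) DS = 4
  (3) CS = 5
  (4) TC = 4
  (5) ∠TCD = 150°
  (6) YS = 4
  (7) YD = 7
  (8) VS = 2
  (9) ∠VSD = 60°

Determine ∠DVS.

Step 1: By the law of cosines on triangle VSD: VD² = 2² + 4² − 2·2·4·cos(60°) = 12, so VD = 2·√3.
Step 2: By the inverse law of cosines on triangle DVS: cos(∠DVS) = ((2·√3)² + 2² − 4²) / (2·2·√3·2) = 0/13.86 = 0, so ∠DVS = 90°.

Therefore, the measure of angle ∠DVS = 90°.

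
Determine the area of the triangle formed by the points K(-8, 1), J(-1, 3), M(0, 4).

Using the Shoelace formula for a triangle:
Area = (1/2)|x0(y1 - y2) + x1(y2 - y0) + x2(y0 - y1)|
Area = (1/2)|-8(3 - 4) + -1(4 - 1) + 0(1 - 3)|
Area = (1/2)|8 + -3 + 0|
Area = (1/2)|5|
Area = (1/2)(5)
Area = 5/2

5/2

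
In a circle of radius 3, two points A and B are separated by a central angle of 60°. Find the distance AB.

Chord length = 2r sin(θ/2)
= 2 × 3 × sin(60°/2)
= 2 × 3 × sin(30°)
= 3

3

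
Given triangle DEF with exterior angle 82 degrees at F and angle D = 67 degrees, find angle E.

The exterior angle theorem states that an exterior angle equals the sum of the two non-adjacent interior angles.
So 82 = 67 + angle E, which gives angle E = 82 - 67 = 15 degrees.

15 degrees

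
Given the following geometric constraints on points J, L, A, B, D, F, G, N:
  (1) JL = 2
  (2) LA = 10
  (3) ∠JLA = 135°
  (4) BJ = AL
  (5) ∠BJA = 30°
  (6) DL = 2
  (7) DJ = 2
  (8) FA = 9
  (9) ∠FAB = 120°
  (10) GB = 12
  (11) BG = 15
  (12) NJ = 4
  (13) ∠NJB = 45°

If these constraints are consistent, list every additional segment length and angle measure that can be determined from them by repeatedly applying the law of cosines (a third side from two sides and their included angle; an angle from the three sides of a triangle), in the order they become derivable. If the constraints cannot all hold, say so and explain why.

These constraints are not satisfiable: (10) GB = 12 and (11) BG = 15 assign two different lengths to the same segment. No planar figure meets all of them, so nothing further can be derived.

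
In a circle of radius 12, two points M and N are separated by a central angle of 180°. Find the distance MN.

Chord length = 2r sin(θ/2)
= 2 × 12 × sin(180°/2)
= 2 × 12 × sin(90°)
= 24

24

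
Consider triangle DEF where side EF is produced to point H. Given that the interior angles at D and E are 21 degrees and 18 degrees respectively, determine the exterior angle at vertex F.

The interior angle at F is 180 - 21 - 18 = 141 degrees.
The exterior angle and interior angle at F are supplementary:
Exterior angle = 180 - 141 = 39 degrees.

39 degrees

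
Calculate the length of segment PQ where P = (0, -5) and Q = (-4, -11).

d = sqrt((-4)^2 + (-6)^2) = sqrt(52) = 2*sqrt(13)

2*sqrt(13)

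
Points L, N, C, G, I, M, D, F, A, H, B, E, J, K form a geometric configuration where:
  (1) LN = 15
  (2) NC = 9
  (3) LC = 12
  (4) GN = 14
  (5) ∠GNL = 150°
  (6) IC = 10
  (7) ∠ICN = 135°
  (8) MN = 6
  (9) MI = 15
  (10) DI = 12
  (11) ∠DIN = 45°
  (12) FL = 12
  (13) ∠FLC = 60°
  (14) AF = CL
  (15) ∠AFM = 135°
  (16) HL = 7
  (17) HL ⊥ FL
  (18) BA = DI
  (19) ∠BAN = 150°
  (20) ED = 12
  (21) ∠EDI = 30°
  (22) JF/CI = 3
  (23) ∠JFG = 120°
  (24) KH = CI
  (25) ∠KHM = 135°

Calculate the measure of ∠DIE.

Step 1: By the law of cosines on triangle IDE: IE² = 12² + 12² − 2·12·12·cos(30°) = 38.58, so IE ≈ 6.21.
Step 2: By the inverse law of cosines on triangle DIE: cos(∠DIE) = (12² + 6.21² − 12²) / (2·12·6.21) = 38.58/149.08 = 0.2588, so ∠DIE = 75°.

Therefore, the measure of angle ∠DIE = 75°.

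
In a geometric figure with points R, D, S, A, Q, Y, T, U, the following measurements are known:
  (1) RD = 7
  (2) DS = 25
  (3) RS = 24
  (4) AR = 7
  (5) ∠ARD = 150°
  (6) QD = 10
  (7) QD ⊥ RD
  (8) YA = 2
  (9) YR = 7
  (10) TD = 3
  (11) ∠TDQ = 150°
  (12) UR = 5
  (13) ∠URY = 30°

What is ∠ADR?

Step 1: By the law of cosines on triangle DRA: DA² = 7² + 7² − 2·7·7·cos(150°) = 182.87, so DA ≈ 13.52.
Step 2: By the inverse law of cosines on triangle ADR: cos(∠ADR) = (13.52² + 7² − 7²) / (2·13.52·7) = 182.87/189.32 = 0.9659, so ∠ADR = 15°.

Therefore, the measure of angle ∠ADR = 15°.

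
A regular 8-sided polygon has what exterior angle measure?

Each exterior angle of a regular n-gon is 360 / n.
For n = 8: 360 / 8 = 45 degrees.

45 degrees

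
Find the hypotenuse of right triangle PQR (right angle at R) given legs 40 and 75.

PQ = sqrt(40^2 + 75^2) = sqrt(7225) = 85

85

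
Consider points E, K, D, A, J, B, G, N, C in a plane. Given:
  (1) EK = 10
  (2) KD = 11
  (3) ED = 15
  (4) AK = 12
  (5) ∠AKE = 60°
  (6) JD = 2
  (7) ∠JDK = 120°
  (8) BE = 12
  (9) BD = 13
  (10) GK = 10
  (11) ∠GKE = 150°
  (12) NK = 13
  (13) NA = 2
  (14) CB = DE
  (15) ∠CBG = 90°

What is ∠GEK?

Step 1: By the law of cosines on triangle EKG: EG² = 10² + 10² − 2·10·10·cos(150°) = 373.21, so EG ≈ 19.32.
Step 2: By the inverse law of cosines on triangle GEK: cos(∠GEK) = (19.32² + 10² − 10²) / (2·19.32·10) = 373.21/386.37 = 0.9659, so ∠GEK = 15°.

Therefore, the measure of angle ∠GEK = 15°.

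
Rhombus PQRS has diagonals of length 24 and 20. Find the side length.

The diagonals of a rhombus bisect each other at right angles.
Half-diagonals: 24/2 = 12 and 20/2 = 10
side = sqrt(12^2 + 10^2)
side = sqrt(144 + 100)
side = sqrt(244) = 2*sqrt(61)

2*sqrt(61)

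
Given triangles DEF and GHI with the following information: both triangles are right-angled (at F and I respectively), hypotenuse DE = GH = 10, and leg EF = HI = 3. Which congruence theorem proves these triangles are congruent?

The given information provides:
both triangles are right-angled (at F and I respectively), hypotenuse DE = GH = 10, and leg EF = HI = 3
This matches the HL congruence theorem.
The hypotenuse and one leg of two right triangles are equal (Hypotenuse-Leg).

HL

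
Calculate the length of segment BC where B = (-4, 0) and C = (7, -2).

The horizontal distance is |7 - -4| = 11 and the vertical distance is |-2 - 0| = 2.
By the Pythagorean theorem, d = sqrt(11^2 + 2^2) = sqrt(125) = 5*sqrt(5).

5*sqrt(5)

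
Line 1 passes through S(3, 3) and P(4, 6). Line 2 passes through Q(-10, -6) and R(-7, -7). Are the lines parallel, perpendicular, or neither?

Slope of line 1: m1 = (6 - 3)/(4 - 3) = 3/1 = 3
Slope of line 2: m2 = (-7 - -6)/(-7 - -10) = -1/3 = -1/3
m1 * m2 = (3) * (-1/3) = -1 = -1, so the lines are perpendicular.

Perpendicular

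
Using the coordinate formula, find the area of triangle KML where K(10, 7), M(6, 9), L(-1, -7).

Shoelace: Area = (1/2)|10(9--7) + 6(-7-7) + -1(7-9)| = (1/2)(78) = 39

39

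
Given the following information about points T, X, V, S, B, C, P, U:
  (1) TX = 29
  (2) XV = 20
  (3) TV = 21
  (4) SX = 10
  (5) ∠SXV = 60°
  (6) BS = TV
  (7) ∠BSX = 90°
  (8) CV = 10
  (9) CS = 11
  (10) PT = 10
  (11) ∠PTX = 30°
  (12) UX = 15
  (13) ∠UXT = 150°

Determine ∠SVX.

Step 1: By the law of cosines on triangle VXS: VS² = 20² + 10² − 2·20·10·cos(60°) = 300, so VS = 10·√3.
Step 2: By the inverse law of cosines on triangle SVX: cos(∠SVX) = ((10·√3)² + 20² − 10²) / (2·10·√3·20) = 600/692.82 = 0.866, so ∠SVX = 30°.

Therefore, the measure of angle ∠SVX = 30°.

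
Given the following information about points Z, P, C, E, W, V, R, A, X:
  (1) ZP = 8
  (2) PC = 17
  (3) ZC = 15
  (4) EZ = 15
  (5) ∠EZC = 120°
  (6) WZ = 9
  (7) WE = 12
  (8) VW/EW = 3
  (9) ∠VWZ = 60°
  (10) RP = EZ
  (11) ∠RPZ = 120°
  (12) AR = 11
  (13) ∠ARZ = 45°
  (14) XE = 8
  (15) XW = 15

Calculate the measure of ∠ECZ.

Step 1: By the law of cosines on triangle CZE: CE² = 15² + 15² − 2·15·15·cos(120°) = 675, so CE = 15·√3.
Step 2: By the inverse law of cosines on triangle ECZ: cos(∠ECZ) = ((15·√3)² + 15² − 15²) / (2·15·√3·15) = 675/779.42 = 0.866, so ∠ECZ = 30°.

Therefore, the measure of angle ∠ECZ = 30°.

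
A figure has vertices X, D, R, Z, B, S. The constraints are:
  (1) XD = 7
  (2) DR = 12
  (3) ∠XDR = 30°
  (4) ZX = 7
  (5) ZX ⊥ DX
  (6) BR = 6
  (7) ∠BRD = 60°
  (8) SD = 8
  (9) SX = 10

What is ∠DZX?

Step 1: By the law of cosines on triangle ZXD: ZD² = 7² + 7² − 2·7·7·cos(90°) = 98, so ZD = 7·√2.
Step 2: By the inverse law of cosines on triangle DZX: cos(∠DZX) = ((7·√2)² + 7² − 7²) / (2·7·√2·7) = 98/138.59 = 0.7071, so ∠DZX = 45°.

Therefore, the measure of angle ∠DZX = 45°.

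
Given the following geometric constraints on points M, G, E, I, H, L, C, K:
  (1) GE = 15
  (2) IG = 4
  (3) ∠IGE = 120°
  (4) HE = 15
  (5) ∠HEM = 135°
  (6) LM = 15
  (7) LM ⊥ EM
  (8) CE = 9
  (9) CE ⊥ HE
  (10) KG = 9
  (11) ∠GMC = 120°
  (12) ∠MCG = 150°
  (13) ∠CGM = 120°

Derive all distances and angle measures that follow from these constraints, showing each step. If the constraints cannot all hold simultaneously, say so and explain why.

These constraints are not satisfiable: (11), (12) and (13) are the three interior angles of triangle GMC, which must sum to 180°, but 120° + 150° + 120° = 390°. No planar figure meets all of them, so nothing further can be derived.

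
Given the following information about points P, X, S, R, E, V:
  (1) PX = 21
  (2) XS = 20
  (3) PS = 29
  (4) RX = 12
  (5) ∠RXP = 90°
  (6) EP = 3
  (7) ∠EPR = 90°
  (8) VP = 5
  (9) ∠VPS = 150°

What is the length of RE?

Step 1: By the law of cosines on triangle PXR: PR² = 21² + 12² − 2·21·12·cos(90°) = 585, so PR = 3·√65.
Step 2: By the law of cosines on triangle RPE: RE² = (3·√65)² + 3² − 2·3·√65·3·cos(90°) = 594, so RE = 3·√66.

Therefore, the length of RE = 3·√66.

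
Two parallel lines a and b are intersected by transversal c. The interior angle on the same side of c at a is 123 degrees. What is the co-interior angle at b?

Co-interior angles (same-side interior) formed by parallel lines and a transversal are supplementary (sum to 180 degrees).
The given angle is 123 degrees.
The co-interior angle = 180 - 123 = 57 degrees.

57 degrees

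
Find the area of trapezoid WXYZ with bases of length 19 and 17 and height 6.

A trapezoid's area equals the midsegment times the height.
The midsegment is (19 + 17) / 2 = 18.
Area = 18 * 6 = 108.

108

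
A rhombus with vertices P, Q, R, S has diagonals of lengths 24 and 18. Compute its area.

The diagonals of a rhombus divide it into four right triangles.
Each triangle has legs 24/ 2 = 12 and 18/2 = 9, so each has area (1/2)*12*9 = 54.
Four such triangles give total area = (d1 * d2) / 2 = 216.

216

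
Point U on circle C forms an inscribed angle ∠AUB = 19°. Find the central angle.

By the inscribed angle theorem, the central angle is twice the inscribed angle.
Central angle = 2 × 19° = 38°

38°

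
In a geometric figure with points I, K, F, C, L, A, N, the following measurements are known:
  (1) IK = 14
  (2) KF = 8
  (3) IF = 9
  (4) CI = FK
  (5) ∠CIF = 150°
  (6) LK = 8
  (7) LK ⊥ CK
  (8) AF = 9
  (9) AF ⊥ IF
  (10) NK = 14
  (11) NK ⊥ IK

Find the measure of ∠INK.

Step 1: By the law of cosines on triangle NKI: NI² = 14² + 14² − 2·14·14·cos(90°) = 392, so NI = 14·√2.
Step 2: By the inverse law of cosines on triangle INK: cos(∠INK) = ((14·√2)² + 14² − 14²) / (2·14·√2·14) = 392/554.37 = 0.7071, so ∠INK = 45°.

Therefore, the measure of angle ∠INK = 45°.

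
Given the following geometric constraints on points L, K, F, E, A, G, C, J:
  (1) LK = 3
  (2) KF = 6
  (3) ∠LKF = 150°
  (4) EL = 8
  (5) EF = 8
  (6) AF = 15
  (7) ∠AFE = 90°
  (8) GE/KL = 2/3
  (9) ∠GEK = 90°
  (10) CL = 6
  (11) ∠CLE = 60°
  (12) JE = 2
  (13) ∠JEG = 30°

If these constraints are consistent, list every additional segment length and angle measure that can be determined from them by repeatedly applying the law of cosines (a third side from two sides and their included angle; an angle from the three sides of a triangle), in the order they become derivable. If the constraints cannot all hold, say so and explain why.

The constraints are consistent. Derivable facts, in order:
After 1 step:
- EA = 17
- EC = 2·√13
- GJ ≈ 1.04
- LF ≈ 8.73
After 2 steps:
- ∠AEF = 61.93°
- ∠CEL = 46.1°
- ∠EAF = 28.07°
- ∠ECL = 73.9°
- ∠EFL = 56.94°
- ∠EGJ = 75°
- ∠EJG = 75°
- ∠ELF = 56.94°
- ∠FEL = 66.12°
- ∠FLK = 20.1°
- ∠KFL = 9.9°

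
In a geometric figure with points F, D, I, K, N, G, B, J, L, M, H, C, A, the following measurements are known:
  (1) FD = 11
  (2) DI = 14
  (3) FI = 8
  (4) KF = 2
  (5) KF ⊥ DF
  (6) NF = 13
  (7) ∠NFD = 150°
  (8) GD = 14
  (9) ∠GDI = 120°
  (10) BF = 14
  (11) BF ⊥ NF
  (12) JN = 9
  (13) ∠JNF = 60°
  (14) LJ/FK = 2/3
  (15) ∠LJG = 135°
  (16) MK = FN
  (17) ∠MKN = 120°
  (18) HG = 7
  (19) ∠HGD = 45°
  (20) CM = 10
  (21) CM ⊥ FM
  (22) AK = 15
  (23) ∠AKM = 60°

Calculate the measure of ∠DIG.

Step 1: By the law of cosines on triangle IDG: IG² = 14² + 14² − 2·14·14·cos(120°) = 588, so IG = 14·√3.
Step 2: By the inverse law of cosines on triangle DIG: cos(∠DIG) = (14² + (14·√3)² − 14²) / (2·14·14·√3) = 588/678.96 = 0.866, so ∠DIG = 30°.

Therefore, the measure of angle ∠DIG = 30°.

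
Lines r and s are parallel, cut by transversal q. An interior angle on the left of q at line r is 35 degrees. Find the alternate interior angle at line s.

Alternate interior angles formed by parallel lines and a transversal are equal.
The given angle is 35 degrees.
The alternate interior angle = 35 degrees.

35 degrees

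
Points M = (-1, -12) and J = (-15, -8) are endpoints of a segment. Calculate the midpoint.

The midpoint is the point halfway along the segment.
Move half the horizontal distance: -1 + (-15 - -1)/2 = -1 + -14/2 = -8
Move half the vertical distance: -12 + (-8 - -12)/2 = -12 + 4/2 = -10
Midpoint = (-8, -10)

(-8, -10)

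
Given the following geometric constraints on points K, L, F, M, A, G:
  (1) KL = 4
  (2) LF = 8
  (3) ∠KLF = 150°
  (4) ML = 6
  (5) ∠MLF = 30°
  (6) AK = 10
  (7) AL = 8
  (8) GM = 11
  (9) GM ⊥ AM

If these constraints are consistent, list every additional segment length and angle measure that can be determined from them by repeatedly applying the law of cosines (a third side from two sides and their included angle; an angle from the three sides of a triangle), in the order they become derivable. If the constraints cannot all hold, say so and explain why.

The constraints are consistent. Derivable facts, in order:
After 1 step:
- FM ≈ 4.11
- KF ≈ 11.64
- ∠AKL = 49.46°
- ∠ALK = 108.21°
- ∠KAL = 22.33°
After 2 steps:
- ∠FKL = 20.1°
- ∠FML = 103.06°
- ∠KFL = 9.9°
- ∠LFM = 46.94°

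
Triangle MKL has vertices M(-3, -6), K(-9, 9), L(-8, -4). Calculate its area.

Shoelace: Area = (1/2)|-3(9--4) + -9(-4--6) + -8(-6-9)| = (1/2)(63) = 63/2

63/2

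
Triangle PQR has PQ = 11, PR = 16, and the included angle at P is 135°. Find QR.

When two sides and the included angle are known, the law of cosines gives the third side.
c^2 = a^2 + b^2 - 2ab cos(C) generalizes the Pythagorean theorem to non-right triangles.
Here: QR^2 = 121 + 256 - 352*(-sqrt(2)/2) = 176*sqrt(2) + 377
QR = sqrt(176*sqrt(2) + 377)

sqrt(176*sqrt(2) + 377)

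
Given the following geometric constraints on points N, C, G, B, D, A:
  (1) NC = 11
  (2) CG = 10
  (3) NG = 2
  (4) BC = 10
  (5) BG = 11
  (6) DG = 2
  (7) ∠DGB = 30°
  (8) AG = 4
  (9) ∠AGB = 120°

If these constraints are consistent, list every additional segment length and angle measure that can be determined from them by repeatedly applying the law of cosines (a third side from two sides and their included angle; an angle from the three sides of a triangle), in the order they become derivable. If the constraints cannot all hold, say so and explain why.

The constraints are consistent. Derivable facts, in order:
After 1 step:
- BA = √181
- BD ≈ 9.32
- ∠BCG = 66.73°
- ∠BGC = 56.63°
- ∠CBG = 56.63°
- ∠CGN = 115.15°
- ∠CNG = 55.38°
- ∠GCN = 9.47°
After 2 steps:
- ∠ABG = 14.92°
- ∠BAG = 45.08°
- ∠BDG = 143.84°
- ∠DBG = 6.16°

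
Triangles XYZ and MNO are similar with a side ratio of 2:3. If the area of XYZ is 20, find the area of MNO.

For similar figures, the area ratio equals the square of the side ratio.
Side ratio (XYZ to MNO) = 2:3, so area ratio = 2^2:3^2 = 4:9.
If the area of XYZ is 20, then the area of MNO = 20 * (9/4) = 45.

45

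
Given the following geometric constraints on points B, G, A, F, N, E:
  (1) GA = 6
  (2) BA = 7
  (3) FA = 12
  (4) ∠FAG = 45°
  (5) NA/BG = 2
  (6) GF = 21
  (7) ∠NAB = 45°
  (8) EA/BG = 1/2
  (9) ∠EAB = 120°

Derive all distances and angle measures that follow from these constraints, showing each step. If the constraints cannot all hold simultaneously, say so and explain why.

These constraints are not satisfiable: by the triangle inequality in triangle AGF, (1) GA = 6 and (3) FA = 12 force GF ≤ 6 + 12 = 18, but (6) says GF = 21. No planar figure meets all of them, so nothing further can be derived.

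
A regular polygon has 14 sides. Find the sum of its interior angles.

The sum of interior angles of an n-sided polygon is (n - 2) * 180.
For n = 14: (14 - 2) * 180 = 12 * 180 = 2160 degrees.

2160 degrees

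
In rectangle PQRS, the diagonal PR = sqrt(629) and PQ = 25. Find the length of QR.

Using the Pythagorean theorem: d^2 = a^2 + b^2
b^2 = d^2 - a^2
b^2 = 629 - 625
b^2 = 4
b = sqrt(4) = 2

2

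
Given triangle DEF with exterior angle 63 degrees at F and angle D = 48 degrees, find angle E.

The exterior angle theorem states that an exterior angle equals the sum of the two non-adjacent interior angles.
So 63 = 48 + angle E, which gives angle E = 63 - 48 = 15 degrees.

15 degrees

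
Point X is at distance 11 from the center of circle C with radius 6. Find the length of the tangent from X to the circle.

tangent = √(d² - r²) = √(11² - 6²) = √(121 - 36) = √85 = sqrt(85)

sqrt(85)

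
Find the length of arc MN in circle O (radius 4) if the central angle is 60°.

Arc length = 2πr × θ/360
= 2π × 4 × 1/6
= 4*pi/3

4*pi/3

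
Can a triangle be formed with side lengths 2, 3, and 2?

Yes.
The triangle inequality requires that the sum of any two sides exceeds the third.
Here 2 + 2 = 4 > 3, so the condition is met.

Yes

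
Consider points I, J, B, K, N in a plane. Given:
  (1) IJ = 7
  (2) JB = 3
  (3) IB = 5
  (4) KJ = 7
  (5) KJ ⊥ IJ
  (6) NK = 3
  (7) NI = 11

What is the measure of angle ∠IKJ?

Step 1: By the law of cosines on triangle KJI: KI² = 7² + 7² − 2·7·7·cos(90°) = 98, so KI = 7·√2.
Step 2: By the inverse law of cosines on triangle IKJ: cos(∠IKJ) = ((7·√2)² + 7² − 7²) / (2·7·√2·7) = 98/138.59 = 0.7071, so ∠IKJ = 45°.

Therefore, the measure of angle ∠IKJ = 45°.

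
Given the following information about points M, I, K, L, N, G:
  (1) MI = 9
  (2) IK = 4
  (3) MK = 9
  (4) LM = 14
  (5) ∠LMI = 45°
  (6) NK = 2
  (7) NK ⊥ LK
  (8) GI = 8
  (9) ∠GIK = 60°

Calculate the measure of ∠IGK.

Step 1: By the law of cosines on triangle GIK: GK² = 8² + 4² − 2·8·4·cos(60°) = 48, so GK = 4·√3.
Step 2: By the inverse law of cosines on triangle IGK: cos(∠IGK) = (8² + (4·√3)² − 4²) / (2·8·4·√3) = 96/110.85 = 0.866, so ∠IGK = 30°.

Therefore, the measure of angle ∠IGK = 30°.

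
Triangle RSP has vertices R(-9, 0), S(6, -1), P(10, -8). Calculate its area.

Using the Shoelace formula for a triangle:
Area = (1/2)|x0(y1 - y2) + x1(y2 - y0) + x2(y0 - y1)|
Area = (1/2)|-9(-1 - -8) + 6(-8 - 0) + 10(0 - -1)|
Area = (1/2)|-63 + -48 + 10|
Area = (1/2)|-101|
Area = (1/2)(101)
Area = 101/2

101/2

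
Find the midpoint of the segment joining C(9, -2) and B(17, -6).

M = ((x₁ + x₂)/2, (y₁ + y₂)/2)
= ((9 + 17)/2, (-2 + -6)/2)
= (26/2, -8/2) = (13, -4)

(13, -4)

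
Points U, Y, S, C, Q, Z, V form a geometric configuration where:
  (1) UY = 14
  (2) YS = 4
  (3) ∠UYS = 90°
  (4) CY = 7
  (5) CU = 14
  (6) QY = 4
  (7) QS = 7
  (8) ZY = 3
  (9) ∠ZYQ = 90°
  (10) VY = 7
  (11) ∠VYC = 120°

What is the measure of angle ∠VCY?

Step 1: By the law of cosines on triangle CYV: CV² = 7² + 7² − 2·7·7·cos(120°) = 147, so CV = 7·√3.
Step 2: By the inverse law of cosines on triangle VCY: cos(∠VCY) = ((7·√3)² + 7² − 7²) / (2·7·√3·7) = 147/169.74 = 0.866, so ∠VCY = 30°.

Therefore, the measure of angle ∠VCY = 30°.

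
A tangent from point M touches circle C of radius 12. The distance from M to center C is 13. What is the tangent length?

Let T be the point of tangency. Then CT ⊥ MT (radius ⊥ tangent).
In right triangle CTM: CM² = CT² + MT²
13² = 12² + MT²
MT² = 25, MT = 5

5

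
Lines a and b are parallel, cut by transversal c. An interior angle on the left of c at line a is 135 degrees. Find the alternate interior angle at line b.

Alternate interior angles lie on opposite sides of the transversal, between the parallel lines.
By the alternate interior angle theorem, they are equal: 135 degrees.

135 degrees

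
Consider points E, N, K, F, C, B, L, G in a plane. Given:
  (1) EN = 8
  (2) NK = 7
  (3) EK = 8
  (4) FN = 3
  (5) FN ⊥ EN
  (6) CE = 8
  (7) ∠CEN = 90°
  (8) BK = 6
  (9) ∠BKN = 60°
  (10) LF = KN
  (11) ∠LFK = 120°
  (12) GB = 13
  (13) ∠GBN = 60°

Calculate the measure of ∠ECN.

Step 1: By the law of cosines on triangle CEN: CN² = 8² + 8² − 2·8·8·cos(90°) = 128, so CN = 8·√2.
Step 2: By the inverse law of cosines on triangle ECN: cos(∠ECN) = (8² + (8·√2)² − 8²) / (2·8·8·√2) = 128/181.02 = 0.7071, so ∠ECN = 45°.

Therefore, the measure of angle ∠ECN = 45°.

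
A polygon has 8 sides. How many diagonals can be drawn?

Each of the 8 vertices connects to 5 non-adjacent vertices via diagonals.
Total connections = 8 × 5 = 40, but each diagonal is counted twice.
Number of diagonals = 40 / 2 = 20.

20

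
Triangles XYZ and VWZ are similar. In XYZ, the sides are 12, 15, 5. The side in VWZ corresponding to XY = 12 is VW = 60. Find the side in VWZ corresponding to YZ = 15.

Since the triangles are similar, the ratio of corresponding sides is constant.
Scale factor k = VW / XY = 60 / 12 = 5
WZ = k * YZ = 5 * 15 = 75

75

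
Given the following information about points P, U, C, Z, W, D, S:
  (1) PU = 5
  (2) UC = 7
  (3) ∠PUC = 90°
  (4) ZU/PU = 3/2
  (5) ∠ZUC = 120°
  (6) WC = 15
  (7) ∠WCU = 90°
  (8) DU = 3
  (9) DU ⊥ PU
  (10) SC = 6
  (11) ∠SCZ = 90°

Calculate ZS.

From the given relations: ZU = 3/2·PU = 3/2·5 ≈ 7.5.
Step 1: By the law of cosines on triangle ZUC: ZC² = 7.5² + 7² − 2·7.5·7·cos(120°) = 157.75, so ZC ≈ 12.56.
Step 2: By the law of cosines on triangle ZCS: ZS² = 12.56² + 6² − 2·12.56·6·cos(90°) = 193.75, so ZS = 5/2·√31.

Therefore, the length of ZS = 5/2·√31.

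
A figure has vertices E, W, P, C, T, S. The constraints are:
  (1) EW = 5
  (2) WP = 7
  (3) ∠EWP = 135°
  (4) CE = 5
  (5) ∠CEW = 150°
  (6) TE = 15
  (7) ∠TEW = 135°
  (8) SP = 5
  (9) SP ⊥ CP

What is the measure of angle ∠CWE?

Step 1: By the law of cosines on triangle WEC: WC² = 5² + 5² − 2·5·5·cos(150°) = 93.3, so WC ≈ 9.66.
Step 2: By the inverse law of cosines on triangle CWE: cos(∠CWE) = (9.66² + 5² − 5²) / (2·9.66·5) = 93.3/96.59 = 0.9659, so ∠CWE = 15°.

Therefore, the measure of angle ∠CWE = 15°.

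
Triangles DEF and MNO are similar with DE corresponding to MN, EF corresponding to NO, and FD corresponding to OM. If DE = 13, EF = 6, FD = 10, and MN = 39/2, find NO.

Similar triangles have proportional sides. Setting up the proportion:
MN / DE = NO / EF
39/2 / 13 = NO / 6
NO = 6 * 39/2 / 13 = 9.

9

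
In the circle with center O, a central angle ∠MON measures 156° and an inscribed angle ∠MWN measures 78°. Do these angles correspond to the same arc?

By the inscribed angle theorem, if both angles subtend the same arc, the inscribed angle must be half the central angle.
Half of 156° = 78°, which equals the given inscribed angle of 78°.
Therefore, yes, they correspond to the same arc.

Yes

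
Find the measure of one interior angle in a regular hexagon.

Each interior angle of a regular n-gon is (n - 2) * 180 / n.
For n = 6: (6 - 2) * 180 / 6 = 720/6 = 120 degrees.

120 degrees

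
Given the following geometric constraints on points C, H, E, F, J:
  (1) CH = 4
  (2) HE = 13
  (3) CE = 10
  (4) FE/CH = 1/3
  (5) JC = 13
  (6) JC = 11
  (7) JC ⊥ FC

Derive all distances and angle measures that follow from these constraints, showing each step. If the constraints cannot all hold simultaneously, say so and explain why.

These constraints are not satisfiable: (5) JC = 13 and (6) JC = 11 assign two different lengths to the same segment. No planar figure meets all of them, so nothing further can be derived.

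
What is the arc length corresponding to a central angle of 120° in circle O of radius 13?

Arc length = 2π(13)(1/3) = 26*pi/3

26*pi/3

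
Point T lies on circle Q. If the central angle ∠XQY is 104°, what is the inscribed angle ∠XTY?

Inscribed angle = 104° / 2 = 52° (inscribed angle theorem).

52°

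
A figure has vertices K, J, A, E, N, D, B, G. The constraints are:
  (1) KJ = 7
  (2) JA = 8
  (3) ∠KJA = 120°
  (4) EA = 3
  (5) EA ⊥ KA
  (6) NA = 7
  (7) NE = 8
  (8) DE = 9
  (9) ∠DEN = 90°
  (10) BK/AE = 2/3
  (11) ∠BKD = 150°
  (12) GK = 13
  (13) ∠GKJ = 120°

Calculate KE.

Step 1: By the law of cosines on triangle KJA: KA² = 7² + 8² − 2·7·8·cos(120°) = 169, so KA = 13.
Step 2: By the law of cosines on triangle KAE: KE² = 13² + 3² − 2·13·3·cos(90°) = 178, so KE = √178.

Therefore, the length of KE = √178.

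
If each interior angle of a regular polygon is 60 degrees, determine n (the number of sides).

The exterior angle is the supplement of the interior angle: 180 - 60 = 120 degrees.
Since the exterior angles of any convex polygon sum to 360 degrees, the number of sides is 360 / 120 = 3.

3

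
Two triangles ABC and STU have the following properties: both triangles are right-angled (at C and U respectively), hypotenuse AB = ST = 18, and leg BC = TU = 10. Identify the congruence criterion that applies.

The given information matches HL: The hypotenuse and one leg of two right triangles are equal (Hypotenuse-Leg).

HL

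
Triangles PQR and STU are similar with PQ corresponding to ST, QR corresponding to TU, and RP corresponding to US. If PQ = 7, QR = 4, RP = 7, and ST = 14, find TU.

Since the triangles are similar, the ratio of corresponding sides is constant.
Scale factor k = ST / PQ = 14 / 7 = 2
TU = k * QR = 2 * 4 = 8

8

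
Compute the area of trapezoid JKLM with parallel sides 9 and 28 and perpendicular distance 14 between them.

Area of a trapezoid = (base1 + base2) * height / 2
Area = (9 + 28) * 14 / 2
Area = 37 * 14 / 2
Area = 518 / 2
Area = 259

259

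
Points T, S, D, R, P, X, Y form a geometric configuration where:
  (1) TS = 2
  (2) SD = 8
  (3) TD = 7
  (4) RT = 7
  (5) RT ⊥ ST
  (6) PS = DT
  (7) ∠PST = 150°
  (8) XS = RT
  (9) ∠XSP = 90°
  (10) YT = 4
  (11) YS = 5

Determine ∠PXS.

From the given relations: XS = RT = 7; PS = DT = 7.
Step 1: By the law of cosines on triangle XSP: XP² = 7² + 7² − 2·7·7·cos(90°) = 98, so XP = 7·√2.
Step 2: By the inverse law of cosines on triangle PXS: cos(∠PXS) = ((7·√2)² + 7² − 7²) / (2·7·√2·7) = 98/138.59 = 0.7071, so ∠PXS = 45°.

Therefore, the measure of angle ∠PXS = 45°.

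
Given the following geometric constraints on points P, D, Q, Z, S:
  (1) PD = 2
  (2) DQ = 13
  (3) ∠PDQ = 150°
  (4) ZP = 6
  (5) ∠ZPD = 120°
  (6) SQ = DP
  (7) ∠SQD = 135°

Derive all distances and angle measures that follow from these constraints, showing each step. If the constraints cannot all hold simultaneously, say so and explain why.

The constraints are consistent.

From the given relations:
  SQ = DP = 2

Step 1: From PD = 2, DQ = 13, and ∠PDQ = 150°, by the law of cosines:
  PQ² = PD² + DQ² - 2·PD·DQ·cos(150°) = 4 + 169 + 45.03 = 218
  PQ ≈ 14.77

Step 2: From DP = 2, PZ = 6, and ∠DPZ = 120°, by the law of cosines:
  DZ² = DP² + PZ² - 2·DP·PZ·cos(120°) = 4 + 36 + 12 = 52
  DZ = 2·√13

Step 3: From DQ = 13, QS = 2, and ∠DQS = 135°, by the law of cosines:
  DS² = DQ² + QS² - 2·DQ·QS·cos(135°) = 169 + 4 + 36.77 = 209.8
  DS ≈ 14.48

Step 4: From PD = 2, PQ = 14.77, DQ = 13, by the inverse law of cosines:
  cos(∠DPQ) = (PD² + PQ² - DQ²) / (2·PD·PQ)
  ∠DPQ = 26.12°

Step 5: From DP = 2, DZ = 2·√13, PZ = 6, by the inverse law of cosines:
  cos(∠PDZ) = (DP² + DZ² - PZ²) / (2·DP·DZ)
  ∠PDZ = 46.1°

Step 6: From DQ = 13, DS = 14.48, QS = 2, by the inverse law of cosines:
  cos(∠QDS) = (DQ² + DS² - QS²) / (2·DQ·DS)
  ∠QDS = 5.6°

Step 7: From QD = 13, QP = 14.77, DP = 2, by the inverse law of cosines:
  cos(∠DQP) = (QD² + QP² - DP²) / (2·QD·QP)
  ∠DQP = 3.88°

Step 8: From ZD = 2·√13, ZP = 6, DP = 2, by the inverse law of cosines:
  cos(∠DZP) = (ZD² + ZP² - DP²) / (2·ZD·ZP)
  ∠DZP = 13.9°

Step 9: From SD = 14.48, SQ = 2, DQ = 13, by the inverse law of cosines:
  cos(∠DSQ) = (SD² + SQ² - DQ²) / (2·SD·SQ)
  ∠DSQ = 39.4°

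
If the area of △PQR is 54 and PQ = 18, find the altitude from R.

Area = (1/2) * base * height
height = 2 * Area / base
height = 2 * 54 / 18
height = 108 / 18
height = 6

6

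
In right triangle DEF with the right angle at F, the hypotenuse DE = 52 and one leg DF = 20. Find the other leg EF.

By the Pythagorean theorem: EF^2 = DE^2 - DF^2
EF^2 = 52^2 - 20^2 = 2704 - 400 = 2304
EF = sqrt(2304) = 48

48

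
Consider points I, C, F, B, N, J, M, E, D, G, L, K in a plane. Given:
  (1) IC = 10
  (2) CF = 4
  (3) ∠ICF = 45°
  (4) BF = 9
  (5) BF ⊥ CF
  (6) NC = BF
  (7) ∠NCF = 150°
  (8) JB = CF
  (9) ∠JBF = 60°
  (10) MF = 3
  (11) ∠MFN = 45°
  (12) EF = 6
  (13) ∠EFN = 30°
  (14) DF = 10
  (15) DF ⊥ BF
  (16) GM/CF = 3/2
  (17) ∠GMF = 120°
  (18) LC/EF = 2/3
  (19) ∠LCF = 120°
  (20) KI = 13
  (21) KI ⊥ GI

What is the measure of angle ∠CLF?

From the given relations: LC = 2/3·EF = 2/3·6 = 4.
Step 1: By the law of cosines on triangle LCF: LF² = 4² + 4² − 2·4·4·cos(120°) = 48, so LF = 4·√3.
Step 2: By the inverse law of cosines on triangle CLF: cos(∠CLF) = (4² + (4·√3)² − 4²) / (2·4·4·√3) = 48/55.43 = 0.866, so ∠CLF = 30°.

Therefore, the measure of angle ∠CLF = 30°.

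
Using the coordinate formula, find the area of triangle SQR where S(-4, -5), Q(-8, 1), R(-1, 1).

Using the Shoelace formula for a triangle:
Area = (1/2)|x0(y1 - y2) + x1(y2 - y0) + x2(y0 - y1)|
Area = (1/2)|-4(1 - 1) + -8(1 - -5) + -1(-5 - 1)|
Area = (1/2)|0 + -48 + 6|
Area = (1/2)|-42|
Area = (1/2)(42)
Area = 21

21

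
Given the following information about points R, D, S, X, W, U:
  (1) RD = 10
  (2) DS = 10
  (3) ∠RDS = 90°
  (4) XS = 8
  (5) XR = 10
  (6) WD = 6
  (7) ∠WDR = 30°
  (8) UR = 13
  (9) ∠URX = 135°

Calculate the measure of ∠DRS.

Step 1: By the law of cosines on triangle RDS: RS² = 10² + 10² − 2·10·10·cos(90°) = 200, so RS = 10·√2.
Step 2: By the inverse law of cosines on triangle DRS: cos(∠DRS) = (10² + (10·√2)² − 10²) / (2·10·10·√2) = 200/282.84 = 0.7071, so ∠DRS = 45°.

Therefore, the measure of angle ∠DRS = 45°.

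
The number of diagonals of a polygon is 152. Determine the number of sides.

Using d = n(n - 3)/2, we solve 152 = n(n - 3)/2.
So n(n - 3) = 304.
Testing n = 19: 19 * 16 = 304 = 304. Correct.
The polygon has 19 sides.

19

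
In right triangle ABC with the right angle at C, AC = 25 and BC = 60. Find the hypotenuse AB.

By the Pythagorean theorem: AB^2 = AC^2 + BC^2
AB^2 = 25^2 + 60^2 = 625 + 3600 = 4225
AB = sqrt(4225) = 65

65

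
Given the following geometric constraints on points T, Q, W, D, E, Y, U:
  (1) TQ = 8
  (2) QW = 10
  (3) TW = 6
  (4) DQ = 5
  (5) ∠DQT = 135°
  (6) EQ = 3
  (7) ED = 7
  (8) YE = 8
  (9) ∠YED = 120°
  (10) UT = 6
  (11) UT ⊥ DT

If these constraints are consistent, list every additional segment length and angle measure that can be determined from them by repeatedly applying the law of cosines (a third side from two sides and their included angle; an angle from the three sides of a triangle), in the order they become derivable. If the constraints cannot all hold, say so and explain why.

The constraints are consistent. Derivable facts, in order:
After 1 step:
- DY = 13
- TD ≈ 12.07
- ∠DEQ = 38.21°
- ∠DQE = 120°
- ∠EDQ = 21.79°
- ∠QTW = 90°
- ∠QWT = 53.13°
- ∠TQW = 36.87°
After 2 steps:
- DU ≈ 13.47
- ∠DTQ = 17.04°
- ∠DYE = 27.8°
- ∠EDY = 32.2°
- ∠QDT = 27.96°
After 3 steps:
- ∠DUT = 63.56°
- ∠TDU = 26.44°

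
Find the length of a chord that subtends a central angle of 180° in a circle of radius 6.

Chord = 2(6) sin(90°) = 12

12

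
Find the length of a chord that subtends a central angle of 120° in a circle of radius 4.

Chord = 2(4) sin(60°) = 4*sqrt(3)

4*sqrt(3)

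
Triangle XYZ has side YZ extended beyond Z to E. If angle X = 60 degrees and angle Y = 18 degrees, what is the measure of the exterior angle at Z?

By the exterior angle theorem, an exterior angle of a triangle equals the sum of the two remote interior angles.
Exterior angle = angle X + angle Y
Exterior angle = 60 + 18 = 78 degrees

78 degrees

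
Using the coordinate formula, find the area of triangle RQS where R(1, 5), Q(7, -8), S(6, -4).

Using the Shoelace formula for a triangle:
Area = (1/2)|x0(y1 - y2) + x1(y2 - y0) + x2(y0 - y1)|
Area = (1/2)|1(-8 - -4) + 7(-4 - 5) + 6(5 - -8)|
Area = (1/2)|-4 + -63 + 78|
Area = (1/2)|11|
Area = (1/2)(11)
Area = 11/2

11/2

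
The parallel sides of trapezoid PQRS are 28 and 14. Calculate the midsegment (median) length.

The midsegment of a trapezoid = (base1 + base2) / 2
midsegment = (28 + 14) / 2
midsegment = 42 / 2
midsegment = 21

21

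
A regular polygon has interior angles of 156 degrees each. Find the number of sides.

The exterior angle is the supplement of the interior angle: 180 - 156 = 24 degrees.
Since the exterior angles of any convex polygon sum to 360 degrees, the number of sides is 360 / 24 = 15.

15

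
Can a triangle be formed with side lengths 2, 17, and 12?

No.
The triangle inequality is violated: 2 + 12 = 14 ≤ 17.
These lengths cannot form a triangle.

No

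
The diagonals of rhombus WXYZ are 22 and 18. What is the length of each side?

The diagonals of a rhombus bisect each other at right angles.
Half-diagonals: 22/2 = 11 and 18/2 = 9
side = sqrt(11^2 + 9^2)
side = sqrt(121 + 81)
side = sqrt(202)

sqrt(202)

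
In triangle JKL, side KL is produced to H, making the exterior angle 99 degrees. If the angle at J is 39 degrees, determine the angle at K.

By the exterior angle theorem: exterior angle = sum of remote interior angles.
99 = 39 + angle K
angle K = 99 - 39 = 60 degrees

60 degrees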